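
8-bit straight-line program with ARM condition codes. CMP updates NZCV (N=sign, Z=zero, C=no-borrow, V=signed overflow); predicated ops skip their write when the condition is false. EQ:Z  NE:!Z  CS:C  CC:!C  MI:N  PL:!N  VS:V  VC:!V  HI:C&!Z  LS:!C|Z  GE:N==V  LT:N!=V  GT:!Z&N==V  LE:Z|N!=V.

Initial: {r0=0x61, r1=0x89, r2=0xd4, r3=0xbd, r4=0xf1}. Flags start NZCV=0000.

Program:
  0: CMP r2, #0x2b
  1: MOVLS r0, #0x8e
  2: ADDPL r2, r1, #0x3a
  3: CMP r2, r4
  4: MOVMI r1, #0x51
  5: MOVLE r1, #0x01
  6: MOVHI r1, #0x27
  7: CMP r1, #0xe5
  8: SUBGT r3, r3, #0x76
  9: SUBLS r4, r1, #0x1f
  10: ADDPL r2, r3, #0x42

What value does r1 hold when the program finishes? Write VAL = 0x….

VAL = 0x01

[0] flags=1010 → (cmp)
[1] flags=1010 LS?F → skip
[2] flags=1010 PL?F → skip
[3] flags=1000 → (cmp)
[4] flags=1000 MI?T → r1=0x51
[5] flags=1000 LE?T → r1=0x01
[6] flags=1000 HI?F → skip
[7] flags=0000 → (cmp)
[8] flags=0000 GT?T → r3=0x47
[9] flags=0000 LS?T → r4=0xe2
[10] flags=0000 PL?T → r2=0x89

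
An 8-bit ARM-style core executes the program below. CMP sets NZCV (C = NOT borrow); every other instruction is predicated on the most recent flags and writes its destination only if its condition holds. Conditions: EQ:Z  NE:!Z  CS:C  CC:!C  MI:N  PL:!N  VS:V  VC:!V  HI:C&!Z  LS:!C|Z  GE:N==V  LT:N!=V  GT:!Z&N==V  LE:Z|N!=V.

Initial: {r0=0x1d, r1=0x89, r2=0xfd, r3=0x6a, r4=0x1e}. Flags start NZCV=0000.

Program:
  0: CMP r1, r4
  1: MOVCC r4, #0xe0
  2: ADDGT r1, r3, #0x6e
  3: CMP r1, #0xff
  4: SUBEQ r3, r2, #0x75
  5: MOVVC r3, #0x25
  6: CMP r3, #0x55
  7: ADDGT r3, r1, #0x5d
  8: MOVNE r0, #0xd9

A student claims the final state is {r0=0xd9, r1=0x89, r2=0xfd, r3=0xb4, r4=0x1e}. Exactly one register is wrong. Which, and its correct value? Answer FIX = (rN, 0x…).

0: ✓ CMP  NZCV=0011
1: · MOVCC
2: · ADDGT
3: ✓ CMP  NZCV=1000
4: · SUBEQ
5: ✓ MOVVC  r3←0x25
6: ✓ CMP  NZCV=1000
7: · ADDGT
8: ✓ MOVNE  r0←0xd9

FIX = (r3, 0x25)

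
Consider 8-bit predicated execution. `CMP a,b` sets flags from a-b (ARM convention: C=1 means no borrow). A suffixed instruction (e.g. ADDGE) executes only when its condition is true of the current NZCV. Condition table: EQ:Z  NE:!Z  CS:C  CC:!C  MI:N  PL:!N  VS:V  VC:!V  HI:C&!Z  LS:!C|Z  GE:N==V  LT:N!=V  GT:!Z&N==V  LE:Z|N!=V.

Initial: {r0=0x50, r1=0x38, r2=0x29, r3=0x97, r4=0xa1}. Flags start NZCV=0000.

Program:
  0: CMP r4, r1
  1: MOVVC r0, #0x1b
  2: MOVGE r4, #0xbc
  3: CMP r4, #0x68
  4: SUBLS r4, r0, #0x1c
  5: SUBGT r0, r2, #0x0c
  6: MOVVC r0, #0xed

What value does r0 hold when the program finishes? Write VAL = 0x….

0: ✓ CMP  NZCV=0011
1: · MOVVC
2: · MOVGE
3: ✓ CMP  NZCV=0011
4: · SUBLS
5: · SUBGT
6: · MOVVC

VAL = 0x50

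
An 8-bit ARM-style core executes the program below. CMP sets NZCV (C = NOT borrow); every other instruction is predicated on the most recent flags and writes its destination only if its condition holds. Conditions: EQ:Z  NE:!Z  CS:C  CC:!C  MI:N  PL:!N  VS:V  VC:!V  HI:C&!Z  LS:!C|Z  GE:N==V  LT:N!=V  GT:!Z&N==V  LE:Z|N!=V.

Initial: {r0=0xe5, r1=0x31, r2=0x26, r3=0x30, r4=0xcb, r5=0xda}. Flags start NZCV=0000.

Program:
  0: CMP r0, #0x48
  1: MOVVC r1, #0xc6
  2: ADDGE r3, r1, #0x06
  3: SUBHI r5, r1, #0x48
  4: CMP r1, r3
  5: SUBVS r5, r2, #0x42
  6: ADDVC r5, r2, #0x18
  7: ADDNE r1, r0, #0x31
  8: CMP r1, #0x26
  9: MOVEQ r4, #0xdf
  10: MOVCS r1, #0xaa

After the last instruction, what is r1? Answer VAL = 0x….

0: ✓ CMP  NZCV=1010
1: ✓ MOVVC  r1←0xc6
2: · ADDGE
3: ✓ SUBHI  r5←0x7e
4: ✓ CMP  NZCV=1010
5: · SUBVS
6: ✓ ADDVC  r5←0x3e
7: ✓ ADDNE  r1←0x16
8: ✓ CMP  NZCV=1000
9: · MOVEQ
10: · MOVCS

VAL = 0x16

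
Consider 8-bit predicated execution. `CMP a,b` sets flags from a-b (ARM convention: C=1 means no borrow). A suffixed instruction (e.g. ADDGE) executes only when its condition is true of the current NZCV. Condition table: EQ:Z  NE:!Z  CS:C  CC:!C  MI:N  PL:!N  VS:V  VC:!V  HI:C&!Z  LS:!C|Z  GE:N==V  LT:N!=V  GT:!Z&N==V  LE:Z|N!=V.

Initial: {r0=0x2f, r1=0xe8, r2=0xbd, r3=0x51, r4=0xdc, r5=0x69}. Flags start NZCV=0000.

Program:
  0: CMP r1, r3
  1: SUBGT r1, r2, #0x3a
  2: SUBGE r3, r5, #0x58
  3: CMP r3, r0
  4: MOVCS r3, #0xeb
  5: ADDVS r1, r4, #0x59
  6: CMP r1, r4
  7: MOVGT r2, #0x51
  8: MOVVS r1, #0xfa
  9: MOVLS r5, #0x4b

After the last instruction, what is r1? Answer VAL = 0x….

0: ✓ CMP  NZCV=1010
1: · SUBGT
2: · SUBGE
3: ✓ CMP  NZCV=0010
4: ✓ MOVCS  r3←0xeb
5: · ADDVS
6: ✓ CMP  NZCV=0010
7: ✓ MOVGT  r2←0x51
8: · MOVVS
9: · MOVLS

VAL = 0xe8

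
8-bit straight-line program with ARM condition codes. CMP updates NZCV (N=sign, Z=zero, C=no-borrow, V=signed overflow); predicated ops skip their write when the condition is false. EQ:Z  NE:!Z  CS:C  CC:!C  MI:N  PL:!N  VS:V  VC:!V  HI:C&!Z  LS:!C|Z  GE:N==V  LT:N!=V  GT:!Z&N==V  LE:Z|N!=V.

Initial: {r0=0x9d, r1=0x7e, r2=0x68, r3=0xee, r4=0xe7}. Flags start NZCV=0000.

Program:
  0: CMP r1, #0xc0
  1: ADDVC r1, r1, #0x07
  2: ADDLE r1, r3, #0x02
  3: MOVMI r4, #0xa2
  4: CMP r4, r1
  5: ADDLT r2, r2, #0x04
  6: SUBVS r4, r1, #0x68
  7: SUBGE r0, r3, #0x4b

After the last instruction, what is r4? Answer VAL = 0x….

VAL = 0x16

[0] flags=1001 → (cmp)
[1] flags=1001 VC?F → skip
[2] flags=1001 LE?F → skip
[3] flags=1001 MI?T → r4=0xa2
[4] flags=0011 → (cmp)
[5] flags=0011 LT?T → r2=0x6c
[6] flags=0011 VS?T → r4=0x16
[7] flags=0011 GE?F → skip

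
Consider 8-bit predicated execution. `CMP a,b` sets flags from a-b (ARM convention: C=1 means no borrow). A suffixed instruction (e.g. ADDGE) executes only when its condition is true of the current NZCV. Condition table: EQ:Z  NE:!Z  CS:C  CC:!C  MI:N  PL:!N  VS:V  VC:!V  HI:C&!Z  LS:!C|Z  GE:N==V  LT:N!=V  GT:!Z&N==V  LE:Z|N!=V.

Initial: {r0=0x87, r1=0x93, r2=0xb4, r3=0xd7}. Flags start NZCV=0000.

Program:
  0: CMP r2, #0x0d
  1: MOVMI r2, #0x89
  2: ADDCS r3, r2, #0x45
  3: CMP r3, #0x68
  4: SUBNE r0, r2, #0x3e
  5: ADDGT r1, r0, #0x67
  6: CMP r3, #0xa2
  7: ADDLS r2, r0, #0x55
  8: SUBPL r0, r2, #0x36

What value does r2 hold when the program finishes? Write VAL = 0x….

VAL = 0x89

[0] flags=1010 → (cmp)
[1] flags=1010 MI?T → r2=0x89
[2] flags=1010 CS?T → r3=0xce
[3] flags=0011 → (cmp)
[4] flags=0011 NE?T → r0=0x4b
[5] flags=0011 GT?F → skip
[6] flags=0010 → (cmp)
[7] flags=0010 LS?F → skip
[8] flags=0010 PL?T → r0=0x53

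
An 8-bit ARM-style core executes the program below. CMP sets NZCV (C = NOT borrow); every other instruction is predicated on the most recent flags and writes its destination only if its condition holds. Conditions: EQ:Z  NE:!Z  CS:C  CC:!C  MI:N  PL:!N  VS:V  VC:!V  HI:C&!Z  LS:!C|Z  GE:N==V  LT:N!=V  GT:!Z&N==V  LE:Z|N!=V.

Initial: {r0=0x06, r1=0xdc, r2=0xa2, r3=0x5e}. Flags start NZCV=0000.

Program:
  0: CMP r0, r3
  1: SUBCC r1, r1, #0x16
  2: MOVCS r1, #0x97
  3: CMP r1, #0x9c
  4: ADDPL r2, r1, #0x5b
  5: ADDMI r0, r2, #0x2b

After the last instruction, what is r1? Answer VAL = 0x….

0: ✓ CMP  NZCV=1000
1: ✓ SUBCC  r1←0xc6
2: · MOVCS
3: ✓ CMP  NZCV=0010
4: ✓ ADDPL  r2←0x21
5: · ADDMI

VAL = 0xc6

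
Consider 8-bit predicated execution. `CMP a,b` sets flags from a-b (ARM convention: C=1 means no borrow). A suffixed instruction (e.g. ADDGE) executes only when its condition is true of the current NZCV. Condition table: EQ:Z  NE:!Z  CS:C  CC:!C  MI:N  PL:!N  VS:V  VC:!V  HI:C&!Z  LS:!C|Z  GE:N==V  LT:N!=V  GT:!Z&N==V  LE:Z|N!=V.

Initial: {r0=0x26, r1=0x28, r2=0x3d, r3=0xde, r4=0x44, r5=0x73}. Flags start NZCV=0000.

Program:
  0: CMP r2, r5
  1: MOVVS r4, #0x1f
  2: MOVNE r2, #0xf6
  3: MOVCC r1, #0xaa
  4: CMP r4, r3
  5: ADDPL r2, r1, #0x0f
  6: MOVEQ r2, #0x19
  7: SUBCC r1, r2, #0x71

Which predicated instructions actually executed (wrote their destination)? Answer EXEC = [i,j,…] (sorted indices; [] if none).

EXEC = [2,3,5,7]

0: ✓ CMP  NZCV=1000
1: · MOVVS
2: ✓ MOVNE  r2←0xf6
3: ✓ MOVCC  r1←0xaa
4: ✓ CMP  NZCV=0000
5: ✓ ADDPL  r2←0xb9
6: · MOVEQ
7: ✓ SUBCC  r1←0x48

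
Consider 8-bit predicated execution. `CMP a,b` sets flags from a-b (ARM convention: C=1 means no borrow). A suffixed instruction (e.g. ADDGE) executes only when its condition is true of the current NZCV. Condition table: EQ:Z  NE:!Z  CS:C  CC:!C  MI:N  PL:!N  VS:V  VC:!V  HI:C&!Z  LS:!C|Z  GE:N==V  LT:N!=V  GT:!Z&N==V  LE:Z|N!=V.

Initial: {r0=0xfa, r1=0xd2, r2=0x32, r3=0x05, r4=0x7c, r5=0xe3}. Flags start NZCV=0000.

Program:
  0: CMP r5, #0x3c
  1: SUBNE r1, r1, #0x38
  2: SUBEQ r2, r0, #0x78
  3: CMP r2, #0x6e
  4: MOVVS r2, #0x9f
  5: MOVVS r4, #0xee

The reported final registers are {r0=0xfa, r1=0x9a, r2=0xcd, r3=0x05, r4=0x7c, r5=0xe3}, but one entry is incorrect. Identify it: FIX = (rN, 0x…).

0: ✓ CMP  NZCV=1010
1: ✓ SUBNE  r1←0x9a
2: · SUBEQ
3: ✓ CMP  NZCV=1000
4: · MOVVS
5: · MOVVS

FIX = (r2, 0x32)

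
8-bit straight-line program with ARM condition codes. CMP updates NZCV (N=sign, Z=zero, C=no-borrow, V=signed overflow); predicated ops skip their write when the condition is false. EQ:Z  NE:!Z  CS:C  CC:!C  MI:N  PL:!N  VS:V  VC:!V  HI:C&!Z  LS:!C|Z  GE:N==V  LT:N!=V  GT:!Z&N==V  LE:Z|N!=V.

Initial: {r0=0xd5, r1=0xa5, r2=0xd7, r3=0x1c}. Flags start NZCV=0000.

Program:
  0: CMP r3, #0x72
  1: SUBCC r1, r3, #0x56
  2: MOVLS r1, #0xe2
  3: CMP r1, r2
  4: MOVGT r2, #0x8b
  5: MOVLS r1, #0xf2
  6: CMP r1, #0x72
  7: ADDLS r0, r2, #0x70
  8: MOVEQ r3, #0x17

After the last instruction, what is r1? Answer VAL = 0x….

VAL = 0xe2

[0] flags=1000 → (cmp)
[1] flags=1000 CC?T → r1=0xc6
[2] flags=1000 LS?T → r1=0xe2
[3] flags=0010 → (cmp)
[4] flags=0010 GT?T → r2=0x8b
[5] flags=0010 LS?F → skip
[6] flags=0011 → (cmp)
[7] flags=0011 LS?F → skip
[8] flags=0011 EQ?F → skip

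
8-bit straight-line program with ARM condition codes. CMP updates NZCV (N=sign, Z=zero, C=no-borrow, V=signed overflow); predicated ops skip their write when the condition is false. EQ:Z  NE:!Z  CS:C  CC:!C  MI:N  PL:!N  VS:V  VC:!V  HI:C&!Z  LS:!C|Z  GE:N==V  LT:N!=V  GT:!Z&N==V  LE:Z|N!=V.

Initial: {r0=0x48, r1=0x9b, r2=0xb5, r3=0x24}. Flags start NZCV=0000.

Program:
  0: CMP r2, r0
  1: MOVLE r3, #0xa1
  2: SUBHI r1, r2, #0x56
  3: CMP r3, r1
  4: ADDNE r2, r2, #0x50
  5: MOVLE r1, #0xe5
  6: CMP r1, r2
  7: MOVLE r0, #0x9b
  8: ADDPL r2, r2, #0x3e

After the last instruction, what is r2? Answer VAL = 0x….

VAL = 0x05

[0] flags=0011 → (cmp)
[1] flags=0011 LE?T → r3=0xa1
[2] flags=0011 HI?T → r1=0x5f
[3] flags=0011 → (cmp)
[4] flags=0011 NE?T → r2=0x05
[5] flags=0011 LE?T → r1=0xe5
[6] flags=1010 → (cmp)
[7] flags=1010 LE?T → r0=0x9b
[8] flags=1010 PL?F → skip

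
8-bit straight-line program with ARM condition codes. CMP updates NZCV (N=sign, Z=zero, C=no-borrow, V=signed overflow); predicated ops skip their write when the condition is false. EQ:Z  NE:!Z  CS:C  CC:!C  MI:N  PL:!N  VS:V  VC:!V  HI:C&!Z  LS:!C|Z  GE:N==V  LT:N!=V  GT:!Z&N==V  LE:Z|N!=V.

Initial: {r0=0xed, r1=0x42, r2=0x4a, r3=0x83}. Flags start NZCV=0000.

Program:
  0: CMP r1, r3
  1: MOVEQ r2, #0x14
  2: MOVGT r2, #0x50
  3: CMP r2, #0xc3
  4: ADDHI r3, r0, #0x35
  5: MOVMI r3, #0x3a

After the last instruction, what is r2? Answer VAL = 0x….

VAL = 0x50

0: ✓ CMP  NZCV=1001
1: · MOVEQ
2: ✓ MOVGT  r2←0x50
3: ✓ CMP  NZCV=1001
4: · ADDHI
5: ✓ MOVMI  r3←0x3a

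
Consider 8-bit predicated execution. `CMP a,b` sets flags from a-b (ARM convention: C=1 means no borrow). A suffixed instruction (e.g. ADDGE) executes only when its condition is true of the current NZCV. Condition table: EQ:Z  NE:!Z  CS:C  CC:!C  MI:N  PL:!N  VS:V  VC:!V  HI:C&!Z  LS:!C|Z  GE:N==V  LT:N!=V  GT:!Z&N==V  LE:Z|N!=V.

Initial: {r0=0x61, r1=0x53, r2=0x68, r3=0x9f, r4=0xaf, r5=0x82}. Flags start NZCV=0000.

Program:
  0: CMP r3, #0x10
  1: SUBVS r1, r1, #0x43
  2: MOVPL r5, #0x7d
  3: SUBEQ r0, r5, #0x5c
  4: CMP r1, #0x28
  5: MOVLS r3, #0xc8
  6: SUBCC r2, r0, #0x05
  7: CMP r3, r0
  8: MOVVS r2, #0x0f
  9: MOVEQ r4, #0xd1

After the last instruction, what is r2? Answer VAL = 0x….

0: ✓ CMP  NZCV=1010
1: · SUBVS
2: · MOVPL
3: · SUBEQ
4: ✓ CMP  NZCV=0010
5: · MOVLS
6: · SUBCC
7: ✓ CMP  NZCV=0011
8: ✓ MOVVS  r2←0x0f
9: · MOVEQ

VAL = 0x0f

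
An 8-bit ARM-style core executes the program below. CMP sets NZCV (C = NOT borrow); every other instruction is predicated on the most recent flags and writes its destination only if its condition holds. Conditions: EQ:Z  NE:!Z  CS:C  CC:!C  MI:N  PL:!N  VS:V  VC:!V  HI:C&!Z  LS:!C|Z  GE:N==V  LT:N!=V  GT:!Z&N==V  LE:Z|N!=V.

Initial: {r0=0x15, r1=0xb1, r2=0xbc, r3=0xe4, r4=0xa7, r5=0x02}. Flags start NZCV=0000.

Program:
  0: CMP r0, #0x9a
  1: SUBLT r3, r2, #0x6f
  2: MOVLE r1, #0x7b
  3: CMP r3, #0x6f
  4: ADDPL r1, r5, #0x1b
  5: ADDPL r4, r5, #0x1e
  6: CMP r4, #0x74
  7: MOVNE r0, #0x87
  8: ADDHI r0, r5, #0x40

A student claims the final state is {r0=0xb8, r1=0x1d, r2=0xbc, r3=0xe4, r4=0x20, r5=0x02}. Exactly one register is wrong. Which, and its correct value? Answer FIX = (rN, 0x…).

0: ✓ CMP  NZCV=0000
1: · SUBLT
2: · MOVLE
3: ✓ CMP  NZCV=0011
4: ✓ ADDPL  r1←0x1d
5: ✓ ADDPL  r4←0x20
6: ✓ CMP  NZCV=1000
7: ✓ MOVNE  r0←0x87
8: · ADDHI

FIX = (r0, 0x87)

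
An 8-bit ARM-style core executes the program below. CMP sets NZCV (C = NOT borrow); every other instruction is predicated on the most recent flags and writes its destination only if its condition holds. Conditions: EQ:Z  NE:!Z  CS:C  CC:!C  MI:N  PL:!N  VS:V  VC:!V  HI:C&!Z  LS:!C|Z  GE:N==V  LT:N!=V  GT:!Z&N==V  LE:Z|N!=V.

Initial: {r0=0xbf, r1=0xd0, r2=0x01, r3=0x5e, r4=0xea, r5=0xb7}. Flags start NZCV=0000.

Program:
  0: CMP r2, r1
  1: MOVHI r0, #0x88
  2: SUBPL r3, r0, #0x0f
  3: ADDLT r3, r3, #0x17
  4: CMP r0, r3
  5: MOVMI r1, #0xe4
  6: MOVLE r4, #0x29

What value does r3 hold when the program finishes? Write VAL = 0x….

[0] flags=0000 → (cmp)
[1] flags=0000 HI?F → skip
[2] flags=0000 PL?T → r3=0xb0
[3] flags=0000 LT?F → skip
[4] flags=0010 → (cmp)
[5] flags=0010 MI?F → skip
[6] flags=0010 LE?F → skip

VAL = 0xb0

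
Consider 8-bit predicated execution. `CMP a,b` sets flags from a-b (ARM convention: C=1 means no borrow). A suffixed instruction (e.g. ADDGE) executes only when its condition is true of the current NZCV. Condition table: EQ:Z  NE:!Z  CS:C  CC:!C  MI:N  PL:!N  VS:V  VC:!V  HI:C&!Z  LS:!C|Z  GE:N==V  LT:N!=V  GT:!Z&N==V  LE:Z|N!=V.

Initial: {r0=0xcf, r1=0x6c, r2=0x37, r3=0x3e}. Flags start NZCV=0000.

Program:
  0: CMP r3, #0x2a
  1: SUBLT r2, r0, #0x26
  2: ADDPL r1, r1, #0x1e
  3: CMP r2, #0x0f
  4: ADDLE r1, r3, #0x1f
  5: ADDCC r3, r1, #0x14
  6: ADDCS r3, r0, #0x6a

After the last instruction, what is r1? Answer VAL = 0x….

0: ✓ CMP  NZCV=0010
1: · SUBLT
2: ✓ ADDPL  r1←0x8a
3: ✓ CMP  NZCV=0010
4: · ADDLE
5: · ADDCC
6: ✓ ADDCS  r3←0x39

VAL = 0x8a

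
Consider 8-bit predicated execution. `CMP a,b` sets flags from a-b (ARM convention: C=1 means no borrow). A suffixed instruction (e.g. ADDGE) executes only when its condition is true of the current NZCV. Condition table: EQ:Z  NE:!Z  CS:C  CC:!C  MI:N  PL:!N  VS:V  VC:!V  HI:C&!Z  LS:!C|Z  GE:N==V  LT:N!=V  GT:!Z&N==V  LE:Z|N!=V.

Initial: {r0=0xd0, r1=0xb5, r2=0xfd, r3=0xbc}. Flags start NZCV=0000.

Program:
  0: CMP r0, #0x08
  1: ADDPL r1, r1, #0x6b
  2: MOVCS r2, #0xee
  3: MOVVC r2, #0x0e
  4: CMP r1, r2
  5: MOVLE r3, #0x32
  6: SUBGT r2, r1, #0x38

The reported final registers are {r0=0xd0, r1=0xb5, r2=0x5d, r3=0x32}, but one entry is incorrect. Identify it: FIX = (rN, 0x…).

FIX = (r2, 0x0e)

[0] flags=1010 → (cmp)
[1] flags=1010 PL?F → skip
[2] flags=1010 CS?T → r2=0xee
[3] flags=1010 VC?T → r2=0x0e
[4] flags=1010 → (cmp)
[5] flags=1010 LE?T → r3=0x32
[6] flags=1010 GT?F → skip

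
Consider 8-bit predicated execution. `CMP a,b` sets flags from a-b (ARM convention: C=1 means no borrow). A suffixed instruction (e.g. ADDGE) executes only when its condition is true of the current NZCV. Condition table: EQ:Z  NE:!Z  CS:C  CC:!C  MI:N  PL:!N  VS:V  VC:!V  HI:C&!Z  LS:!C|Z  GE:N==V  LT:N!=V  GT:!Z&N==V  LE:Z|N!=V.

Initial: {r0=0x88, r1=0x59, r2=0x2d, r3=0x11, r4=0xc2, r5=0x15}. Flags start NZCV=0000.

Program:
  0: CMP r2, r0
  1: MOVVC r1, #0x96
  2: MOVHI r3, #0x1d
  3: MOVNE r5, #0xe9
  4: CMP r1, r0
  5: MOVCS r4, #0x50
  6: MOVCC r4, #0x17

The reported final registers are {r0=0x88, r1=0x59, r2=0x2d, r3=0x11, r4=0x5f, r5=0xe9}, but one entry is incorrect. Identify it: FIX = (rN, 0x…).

FIX = (r4, 0x17)

[0] flags=1001 → (cmp)
[1] flags=1001 VC?F → skip
[2] flags=1001 HI?F → skip
[3] flags=1001 NE?T → r5=0xe9
[4] flags=1001 → (cmp)
[5] flags=1001 CS?F → skip
[6] flags=1001 CC?T → r4=0x17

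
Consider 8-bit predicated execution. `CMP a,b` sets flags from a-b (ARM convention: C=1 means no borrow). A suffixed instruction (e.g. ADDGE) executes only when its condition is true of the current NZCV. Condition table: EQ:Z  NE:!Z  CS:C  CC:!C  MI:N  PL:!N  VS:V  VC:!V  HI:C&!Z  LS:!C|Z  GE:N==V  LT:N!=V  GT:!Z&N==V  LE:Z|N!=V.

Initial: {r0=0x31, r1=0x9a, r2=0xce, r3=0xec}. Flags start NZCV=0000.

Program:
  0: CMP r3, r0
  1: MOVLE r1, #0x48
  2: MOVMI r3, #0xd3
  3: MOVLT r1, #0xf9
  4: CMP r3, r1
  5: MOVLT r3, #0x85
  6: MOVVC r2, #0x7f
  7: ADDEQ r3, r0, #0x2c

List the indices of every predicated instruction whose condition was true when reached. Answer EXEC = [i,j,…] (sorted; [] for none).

0: ✓ CMP  NZCV=1010
1: ✓ MOVLE  r1←0x48
2: ✓ MOVMI  r3←0xd3
3: ✓ MOVLT  r1←0xf9
4: ✓ CMP  NZCV=1000
5: ✓ MOVLT  r3←0x85
6: ✓ MOVVC  r2←0x7f
7: · ADDEQ

EXEC = [1,2,3,5,6]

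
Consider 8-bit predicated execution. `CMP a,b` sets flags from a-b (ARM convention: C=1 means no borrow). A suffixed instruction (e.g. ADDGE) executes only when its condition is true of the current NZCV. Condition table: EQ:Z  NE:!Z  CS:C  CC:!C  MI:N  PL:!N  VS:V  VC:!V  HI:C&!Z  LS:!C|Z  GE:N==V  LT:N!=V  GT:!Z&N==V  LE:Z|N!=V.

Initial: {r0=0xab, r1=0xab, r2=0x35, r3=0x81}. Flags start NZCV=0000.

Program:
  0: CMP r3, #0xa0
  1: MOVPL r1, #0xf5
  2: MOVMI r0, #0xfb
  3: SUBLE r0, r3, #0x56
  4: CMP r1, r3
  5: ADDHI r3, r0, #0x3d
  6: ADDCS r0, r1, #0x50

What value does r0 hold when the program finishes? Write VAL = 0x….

VAL = 0xfb

[0] flags=1000 → (cmp)
[1] flags=1000 PL?F → skip
[2] flags=1000 MI?T → r0=0xfb
[3] flags=1000 LE?T → r0=0x2b
[4] flags=0010 → (cmp)
[5] flags=0010 HI?T → r3=0x68
[6] flags=0010 CS?T → r0=0xfb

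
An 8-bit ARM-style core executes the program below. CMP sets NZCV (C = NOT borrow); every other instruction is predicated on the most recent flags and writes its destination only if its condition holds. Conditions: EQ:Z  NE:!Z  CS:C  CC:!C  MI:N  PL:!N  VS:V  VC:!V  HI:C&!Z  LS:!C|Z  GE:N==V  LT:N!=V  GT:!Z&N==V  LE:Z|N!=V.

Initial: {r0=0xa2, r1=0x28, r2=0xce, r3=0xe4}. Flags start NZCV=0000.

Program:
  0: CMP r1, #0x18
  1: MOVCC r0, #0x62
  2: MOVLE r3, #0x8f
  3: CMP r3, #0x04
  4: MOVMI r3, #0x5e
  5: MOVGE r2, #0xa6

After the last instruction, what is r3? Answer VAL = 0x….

[0] flags=0010 → (cmp)
[1] flags=0010 CC?F → skip
[2] flags=0010 LE?F → skip
[3] flags=1010 → (cmp)
[4] flags=1010 MI?T → r3=0x5e
[5] flags=1010 GE?F → skip

VAL = 0x5e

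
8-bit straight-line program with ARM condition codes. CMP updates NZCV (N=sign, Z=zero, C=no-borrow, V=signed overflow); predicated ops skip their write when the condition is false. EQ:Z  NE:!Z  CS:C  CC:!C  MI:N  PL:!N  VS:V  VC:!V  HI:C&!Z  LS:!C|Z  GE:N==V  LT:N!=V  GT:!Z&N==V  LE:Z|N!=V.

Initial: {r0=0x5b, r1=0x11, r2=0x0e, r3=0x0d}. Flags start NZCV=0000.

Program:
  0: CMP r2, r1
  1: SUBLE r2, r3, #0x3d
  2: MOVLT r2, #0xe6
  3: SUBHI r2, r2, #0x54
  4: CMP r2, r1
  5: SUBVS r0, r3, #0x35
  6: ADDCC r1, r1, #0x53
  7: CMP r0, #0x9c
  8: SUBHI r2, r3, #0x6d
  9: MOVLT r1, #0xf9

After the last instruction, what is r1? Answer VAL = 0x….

VAL = 0x11

0: ✓ CMP  NZCV=1000
1: ✓ SUBLE  r2←0xd0
2: ✓ MOVLT  r2←0xe6
3: · SUBHI
4: ✓ CMP  NZCV=1010
5: · SUBVS
6: · ADDCC
7: ✓ CMP  NZCV=1001
8: · SUBHI
9: · MOVLT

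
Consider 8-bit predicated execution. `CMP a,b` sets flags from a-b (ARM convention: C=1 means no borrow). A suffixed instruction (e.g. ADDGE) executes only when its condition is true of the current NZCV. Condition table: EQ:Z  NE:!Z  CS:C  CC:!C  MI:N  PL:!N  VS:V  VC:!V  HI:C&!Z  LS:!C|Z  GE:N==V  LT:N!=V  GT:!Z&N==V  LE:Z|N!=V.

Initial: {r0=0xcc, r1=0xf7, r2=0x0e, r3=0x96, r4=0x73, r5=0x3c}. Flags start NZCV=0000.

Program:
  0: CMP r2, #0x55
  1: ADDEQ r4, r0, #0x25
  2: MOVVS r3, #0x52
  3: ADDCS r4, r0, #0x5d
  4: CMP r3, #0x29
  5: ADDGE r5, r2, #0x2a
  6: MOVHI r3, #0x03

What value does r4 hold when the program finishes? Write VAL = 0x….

[0] flags=1000 → (cmp)
[1] flags=1000 EQ?F → skip
[2] flags=1000 VS?F → skip
[3] flags=1000 CS?F → skip
[4] flags=0011 → (cmp)
[5] flags=0011 GE?F → skip
[6] flags=0011 HI?T → r3=0x03

VAL = 0x73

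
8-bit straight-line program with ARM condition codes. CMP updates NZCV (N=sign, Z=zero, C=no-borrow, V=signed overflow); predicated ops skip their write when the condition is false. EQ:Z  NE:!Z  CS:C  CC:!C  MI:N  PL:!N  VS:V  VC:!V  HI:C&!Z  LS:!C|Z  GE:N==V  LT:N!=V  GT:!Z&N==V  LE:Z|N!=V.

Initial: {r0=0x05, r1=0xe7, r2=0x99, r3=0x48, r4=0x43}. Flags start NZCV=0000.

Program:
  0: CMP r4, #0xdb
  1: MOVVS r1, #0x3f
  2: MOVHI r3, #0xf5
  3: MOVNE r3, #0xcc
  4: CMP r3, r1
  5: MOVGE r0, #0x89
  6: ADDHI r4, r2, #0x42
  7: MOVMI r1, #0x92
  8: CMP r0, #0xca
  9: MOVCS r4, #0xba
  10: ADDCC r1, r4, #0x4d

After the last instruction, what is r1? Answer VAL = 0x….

VAL = 0x90

[0] flags=0000 → (cmp)
[1] flags=0000 VS?F → skip
[2] flags=0000 HI?F → skip
[3] flags=0000 NE?T → r3=0xcc
[4] flags=1000 → (cmp)
[5] flags=1000 GE?F → skip
[6] flags=1000 HI?F → skip
[7] flags=1000 MI?T → r1=0x92
[8] flags=0000 → (cmp)
[9] flags=0000 CS?F → skip
[10] flags=0000 CC?T → r1=0x90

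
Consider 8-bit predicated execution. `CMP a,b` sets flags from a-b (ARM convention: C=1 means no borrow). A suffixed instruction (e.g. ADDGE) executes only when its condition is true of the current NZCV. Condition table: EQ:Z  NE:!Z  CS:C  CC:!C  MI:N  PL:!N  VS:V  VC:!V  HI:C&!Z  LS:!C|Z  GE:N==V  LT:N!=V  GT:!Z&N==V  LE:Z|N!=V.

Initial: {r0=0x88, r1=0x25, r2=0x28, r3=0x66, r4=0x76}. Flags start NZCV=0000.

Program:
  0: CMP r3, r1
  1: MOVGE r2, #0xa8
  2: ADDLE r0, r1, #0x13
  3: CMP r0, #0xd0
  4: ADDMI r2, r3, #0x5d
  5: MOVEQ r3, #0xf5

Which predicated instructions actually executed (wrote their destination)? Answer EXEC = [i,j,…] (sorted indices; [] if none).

EXEC = [1,4]

[0] flags=0010 → (cmp)
[1] flags=0010 GE?T → r2=0xa8
[2] flags=0010 LE?F → skip
[3] flags=1000 → (cmp)
[4] flags=1000 MI?T → r2=0xc3
[5] flags=1000 EQ?F → skip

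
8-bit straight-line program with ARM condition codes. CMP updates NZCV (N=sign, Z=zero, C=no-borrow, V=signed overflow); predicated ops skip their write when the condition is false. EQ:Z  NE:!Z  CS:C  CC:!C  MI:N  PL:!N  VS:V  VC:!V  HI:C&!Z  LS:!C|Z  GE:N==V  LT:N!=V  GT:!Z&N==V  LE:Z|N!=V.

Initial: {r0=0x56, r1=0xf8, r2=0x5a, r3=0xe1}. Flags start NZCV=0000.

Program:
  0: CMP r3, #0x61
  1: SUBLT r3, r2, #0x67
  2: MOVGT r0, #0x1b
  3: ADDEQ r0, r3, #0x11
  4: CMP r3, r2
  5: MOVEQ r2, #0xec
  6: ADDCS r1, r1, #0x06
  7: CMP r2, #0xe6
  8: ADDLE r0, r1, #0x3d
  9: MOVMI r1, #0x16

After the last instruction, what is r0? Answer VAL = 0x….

0: ✓ CMP  NZCV=1010
1: ✓ SUBLT  r3←0xf3
2: · MOVGT
3: · ADDEQ
4: ✓ CMP  NZCV=1010
5: · MOVEQ
6: ✓ ADDCS  r1←0xfe
7: ✓ CMP  NZCV=0000
8: · ADDLE
9: · MOVMI

VAL = 0x56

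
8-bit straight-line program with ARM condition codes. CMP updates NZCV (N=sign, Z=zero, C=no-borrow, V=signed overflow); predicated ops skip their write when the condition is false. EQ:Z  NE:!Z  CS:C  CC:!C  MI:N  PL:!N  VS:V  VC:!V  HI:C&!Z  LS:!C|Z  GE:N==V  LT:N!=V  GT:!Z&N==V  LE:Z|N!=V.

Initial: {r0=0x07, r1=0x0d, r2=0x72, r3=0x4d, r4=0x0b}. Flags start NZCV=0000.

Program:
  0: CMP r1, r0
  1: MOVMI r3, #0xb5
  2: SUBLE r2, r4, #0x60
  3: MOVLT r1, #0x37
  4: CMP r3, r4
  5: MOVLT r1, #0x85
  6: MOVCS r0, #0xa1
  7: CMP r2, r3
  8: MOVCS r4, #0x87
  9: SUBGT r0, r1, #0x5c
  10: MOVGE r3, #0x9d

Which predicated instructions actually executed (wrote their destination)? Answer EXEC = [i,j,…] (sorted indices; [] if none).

EXEC = [6,8,9,10]

0: ✓ CMP  NZCV=0010
1: · MOVMI
2: · SUBLE
3: · MOVLT
4: ✓ CMP  NZCV=0010
5: · MOVLT
6: ✓ MOVCS  r0←0xa1
7: ✓ CMP  NZCV=0010
8: ✓ MOVCS  r4←0x87
9: ✓ SUBGT  r0←0xb1
10: ✓ MOVGE  r3←0x9d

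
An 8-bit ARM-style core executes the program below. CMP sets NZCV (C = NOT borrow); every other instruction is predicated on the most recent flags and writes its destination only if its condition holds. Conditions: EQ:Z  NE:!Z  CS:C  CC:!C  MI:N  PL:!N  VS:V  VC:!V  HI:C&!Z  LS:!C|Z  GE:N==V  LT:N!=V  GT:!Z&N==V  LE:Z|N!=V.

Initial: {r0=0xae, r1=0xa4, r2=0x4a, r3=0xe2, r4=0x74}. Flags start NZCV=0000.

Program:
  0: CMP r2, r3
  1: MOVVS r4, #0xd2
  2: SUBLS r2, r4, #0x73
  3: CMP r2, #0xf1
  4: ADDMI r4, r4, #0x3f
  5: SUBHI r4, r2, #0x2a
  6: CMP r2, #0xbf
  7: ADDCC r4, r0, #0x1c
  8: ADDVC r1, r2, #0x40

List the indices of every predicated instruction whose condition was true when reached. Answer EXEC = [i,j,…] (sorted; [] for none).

[0] flags=0000 → (cmp)
[1] flags=0000 VS?F → skip
[2] flags=0000 LS?T → r2=0x01
[3] flags=0000 → (cmp)
[4] flags=0000 MI?F → skip
[5] flags=0000 HI?F → skip
[6] flags=0000 → (cmp)
[7] flags=0000 CC?T → r4=0xca
[8] flags=0000 VC?T → r1=0x41

EXEC = [2,7,8]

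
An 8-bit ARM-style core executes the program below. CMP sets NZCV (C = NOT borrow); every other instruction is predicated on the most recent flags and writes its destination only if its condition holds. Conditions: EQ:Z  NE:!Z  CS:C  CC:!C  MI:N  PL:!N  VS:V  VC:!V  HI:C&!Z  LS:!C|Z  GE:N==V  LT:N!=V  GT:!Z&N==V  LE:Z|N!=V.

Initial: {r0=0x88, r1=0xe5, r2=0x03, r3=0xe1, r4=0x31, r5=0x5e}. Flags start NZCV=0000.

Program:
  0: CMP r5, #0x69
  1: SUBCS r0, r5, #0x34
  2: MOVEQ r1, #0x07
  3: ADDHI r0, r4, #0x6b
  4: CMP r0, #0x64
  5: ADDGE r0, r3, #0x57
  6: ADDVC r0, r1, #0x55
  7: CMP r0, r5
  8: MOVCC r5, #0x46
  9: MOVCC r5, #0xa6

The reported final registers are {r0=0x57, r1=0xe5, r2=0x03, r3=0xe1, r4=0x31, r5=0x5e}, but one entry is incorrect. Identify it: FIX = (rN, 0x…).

[0] flags=1000 → (cmp)
[1] flags=1000 CS?F → skip
[2] flags=1000 EQ?F → skip
[3] flags=1000 HI?F → skip
[4] flags=0011 → (cmp)
[5] flags=0011 GE?F → skip
[6] flags=0011 VC?F → skip
[7] flags=0011 → (cmp)
[8] flags=0011 CC?F → skip
[9] flags=0011 CC?F → skip

FIX = (r0, 0x88)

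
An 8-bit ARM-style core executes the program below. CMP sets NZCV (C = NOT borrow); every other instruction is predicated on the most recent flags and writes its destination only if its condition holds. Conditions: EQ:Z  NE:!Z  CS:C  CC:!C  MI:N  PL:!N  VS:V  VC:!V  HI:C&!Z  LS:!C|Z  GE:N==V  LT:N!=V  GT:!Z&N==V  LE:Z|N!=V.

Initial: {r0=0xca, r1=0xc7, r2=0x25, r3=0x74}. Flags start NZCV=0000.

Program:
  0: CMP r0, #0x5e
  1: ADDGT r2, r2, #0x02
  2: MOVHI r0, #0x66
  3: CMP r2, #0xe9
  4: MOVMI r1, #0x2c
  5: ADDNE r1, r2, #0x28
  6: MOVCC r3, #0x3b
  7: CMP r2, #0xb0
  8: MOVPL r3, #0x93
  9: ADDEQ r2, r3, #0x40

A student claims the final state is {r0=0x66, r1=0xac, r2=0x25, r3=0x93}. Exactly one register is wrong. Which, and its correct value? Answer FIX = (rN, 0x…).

0: ✓ CMP  NZCV=0011
1: · ADDGT
2: ✓ MOVHI  r0←0x66
3: ✓ CMP  NZCV=0000
4: · MOVMI
5: ✓ ADDNE  r1←0x4d
6: ✓ MOVCC  r3←0x3b
7: ✓ CMP  NZCV=0000
8: ✓ MOVPL  r3←0x93
9: · ADDEQ

FIX = (r1, 0x4d)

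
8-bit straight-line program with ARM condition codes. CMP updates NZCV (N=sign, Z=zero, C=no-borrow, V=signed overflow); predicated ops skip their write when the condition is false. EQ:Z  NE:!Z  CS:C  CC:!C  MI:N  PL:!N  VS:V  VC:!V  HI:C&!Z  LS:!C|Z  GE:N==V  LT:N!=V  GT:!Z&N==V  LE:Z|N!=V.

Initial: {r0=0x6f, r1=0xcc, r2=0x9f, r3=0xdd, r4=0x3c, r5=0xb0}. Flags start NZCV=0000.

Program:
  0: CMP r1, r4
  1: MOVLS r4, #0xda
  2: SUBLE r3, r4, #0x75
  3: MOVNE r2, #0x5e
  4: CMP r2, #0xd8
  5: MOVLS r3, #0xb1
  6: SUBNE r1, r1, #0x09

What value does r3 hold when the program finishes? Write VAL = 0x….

VAL = 0xb1

0: ✓ CMP  NZCV=1010
1: · MOVLS
2: ✓ SUBLE  r3←0xc7
3: ✓ MOVNE  r2←0x5e
4: ✓ CMP  NZCV=1001
5: ✓ MOVLS  r3←0xb1
6: ✓ SUBNE  r1←0xc3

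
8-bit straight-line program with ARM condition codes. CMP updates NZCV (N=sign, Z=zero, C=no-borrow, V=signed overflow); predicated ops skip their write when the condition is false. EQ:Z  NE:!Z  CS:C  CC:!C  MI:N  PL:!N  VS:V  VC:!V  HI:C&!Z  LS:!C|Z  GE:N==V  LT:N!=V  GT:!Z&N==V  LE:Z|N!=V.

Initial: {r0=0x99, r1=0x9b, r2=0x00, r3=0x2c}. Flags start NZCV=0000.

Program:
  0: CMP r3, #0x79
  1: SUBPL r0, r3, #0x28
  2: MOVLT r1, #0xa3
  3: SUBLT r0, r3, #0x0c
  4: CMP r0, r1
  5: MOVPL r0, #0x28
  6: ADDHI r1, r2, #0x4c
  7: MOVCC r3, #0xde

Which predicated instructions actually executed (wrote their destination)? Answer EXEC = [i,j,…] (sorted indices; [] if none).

0: ✓ CMP  NZCV=1000
1: · SUBPL
2: ✓ MOVLT  r1←0xa3
3: ✓ SUBLT  r0←0x20
4: ✓ CMP  NZCV=0000
5: ✓ MOVPL  r0←0x28
6: · ADDHI
7: ✓ MOVCC  r3←0xde

EXEC = [2,3,5,7]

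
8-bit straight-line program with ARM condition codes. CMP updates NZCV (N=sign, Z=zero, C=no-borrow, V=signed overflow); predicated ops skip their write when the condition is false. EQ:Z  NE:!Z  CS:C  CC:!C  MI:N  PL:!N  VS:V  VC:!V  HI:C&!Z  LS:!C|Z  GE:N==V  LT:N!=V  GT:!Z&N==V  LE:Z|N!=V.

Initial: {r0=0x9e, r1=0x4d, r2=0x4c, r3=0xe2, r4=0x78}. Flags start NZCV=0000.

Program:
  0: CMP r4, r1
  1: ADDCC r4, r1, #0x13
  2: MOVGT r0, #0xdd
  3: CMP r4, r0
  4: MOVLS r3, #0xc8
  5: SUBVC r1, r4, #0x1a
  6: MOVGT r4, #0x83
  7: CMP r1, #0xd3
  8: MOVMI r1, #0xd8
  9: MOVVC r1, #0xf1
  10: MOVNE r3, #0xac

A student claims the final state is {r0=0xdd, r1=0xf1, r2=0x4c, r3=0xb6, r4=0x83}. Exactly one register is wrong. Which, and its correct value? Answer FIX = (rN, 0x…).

[0] flags=0010 → (cmp)
[1] flags=0010 CC?F → skip
[2] flags=0010 GT?T → r0=0xdd
[3] flags=1001 → (cmp)
[4] flags=1001 LS?T → r3=0xc8
[5] flags=1001 VC?F → skip
[6] flags=1001 GT?T → r4=0x83
[7] flags=0000 → (cmp)
[8] flags=0000 MI?F → skip
[9] flags=0000 VC?T → r1=0xf1
[10] flags=0000 NE?T → r3=0xac

FIX = (r3, 0xac)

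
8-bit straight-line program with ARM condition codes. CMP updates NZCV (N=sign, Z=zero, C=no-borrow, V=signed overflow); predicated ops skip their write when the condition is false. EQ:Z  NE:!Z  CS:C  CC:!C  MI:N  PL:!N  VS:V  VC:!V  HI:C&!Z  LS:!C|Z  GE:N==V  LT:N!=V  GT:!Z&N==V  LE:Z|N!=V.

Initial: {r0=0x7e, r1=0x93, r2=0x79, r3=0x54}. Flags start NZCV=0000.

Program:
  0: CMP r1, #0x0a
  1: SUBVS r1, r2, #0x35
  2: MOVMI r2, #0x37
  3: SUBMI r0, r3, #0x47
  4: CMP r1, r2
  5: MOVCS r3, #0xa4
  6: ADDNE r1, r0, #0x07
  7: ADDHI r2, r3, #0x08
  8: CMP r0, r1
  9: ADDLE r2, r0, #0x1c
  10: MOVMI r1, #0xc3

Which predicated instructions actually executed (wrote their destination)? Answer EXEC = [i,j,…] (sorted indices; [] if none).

EXEC = [2,3,5,6,7,9,10]

0: ✓ CMP  NZCV=1010
1: · SUBVS
2: ✓ MOVMI  r2←0x37
3: ✓ SUBMI  r0←0x0d
4: ✓ CMP  NZCV=0011
5: ✓ MOVCS  r3←0xa4
6: ✓ ADDNE  r1←0x14
7: ✓ ADDHI  r2←0xac
8: ✓ CMP  NZCV=1000
9: ✓ ADDLE  r2←0x29
10: ✓ MOVMI  r1←0xc3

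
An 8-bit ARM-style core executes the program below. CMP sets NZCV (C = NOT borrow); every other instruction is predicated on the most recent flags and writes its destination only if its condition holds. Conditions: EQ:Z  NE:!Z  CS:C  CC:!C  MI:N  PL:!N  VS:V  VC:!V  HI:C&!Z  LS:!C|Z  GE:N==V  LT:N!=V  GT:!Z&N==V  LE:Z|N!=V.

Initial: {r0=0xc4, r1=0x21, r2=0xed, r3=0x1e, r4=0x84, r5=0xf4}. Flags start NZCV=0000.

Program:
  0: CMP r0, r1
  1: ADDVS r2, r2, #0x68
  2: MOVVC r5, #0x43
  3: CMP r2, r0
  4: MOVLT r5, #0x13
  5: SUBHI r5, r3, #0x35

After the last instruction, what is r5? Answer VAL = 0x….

VAL = 0xe9

[0] flags=1010 → (cmp)
[1] flags=1010 VS?F → skip
[2] flags=1010 VC?T → r5=0x43
[3] flags=0010 → (cmp)
[4] flags=0010 LT?F → skip
[5] flags=0010 HI?T → r5=0xe9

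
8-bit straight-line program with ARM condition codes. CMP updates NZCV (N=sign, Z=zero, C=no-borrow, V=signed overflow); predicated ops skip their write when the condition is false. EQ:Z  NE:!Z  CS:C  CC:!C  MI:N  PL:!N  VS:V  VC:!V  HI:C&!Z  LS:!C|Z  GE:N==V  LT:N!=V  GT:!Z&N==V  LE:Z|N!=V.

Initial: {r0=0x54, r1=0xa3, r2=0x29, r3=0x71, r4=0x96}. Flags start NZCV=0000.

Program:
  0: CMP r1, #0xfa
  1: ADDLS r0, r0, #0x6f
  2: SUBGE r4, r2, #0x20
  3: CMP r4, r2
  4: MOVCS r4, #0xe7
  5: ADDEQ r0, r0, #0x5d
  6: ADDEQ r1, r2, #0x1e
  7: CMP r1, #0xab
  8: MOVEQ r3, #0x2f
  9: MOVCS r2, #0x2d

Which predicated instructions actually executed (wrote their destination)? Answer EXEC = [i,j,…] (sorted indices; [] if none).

[0] flags=1000 → (cmp)
[1] flags=1000 LS?T → r0=0xc3
[2] flags=1000 GE?F → skip
[3] flags=0011 → (cmp)
[4] flags=0011 CS?T → r4=0xe7
[5] flags=0011 EQ?F → skip
[6] flags=0011 EQ?F → skip
[7] flags=1000 → (cmp)
[8] flags=1000 EQ?F → skip
[9] flags=1000 CS?F → skip

EXEC = [1,4]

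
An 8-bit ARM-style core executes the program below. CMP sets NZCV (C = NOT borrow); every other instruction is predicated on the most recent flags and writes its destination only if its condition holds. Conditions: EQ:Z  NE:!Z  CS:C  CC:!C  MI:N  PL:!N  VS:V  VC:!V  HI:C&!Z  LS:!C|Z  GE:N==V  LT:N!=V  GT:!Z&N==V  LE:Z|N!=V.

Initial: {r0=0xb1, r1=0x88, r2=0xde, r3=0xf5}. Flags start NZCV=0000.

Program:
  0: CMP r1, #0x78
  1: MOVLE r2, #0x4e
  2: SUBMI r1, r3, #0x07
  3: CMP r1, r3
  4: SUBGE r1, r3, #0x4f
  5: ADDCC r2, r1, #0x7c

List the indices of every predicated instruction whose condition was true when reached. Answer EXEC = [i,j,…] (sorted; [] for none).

[0] flags=0011 → (cmp)
[1] flags=0011 LE?T → r2=0x4e
[2] flags=0011 MI?F → skip
[3] flags=1000 → (cmp)
[4] flags=1000 GE?F → skip
[5] flags=1000 CC?T → r2=0x04

EXEC = [1,5]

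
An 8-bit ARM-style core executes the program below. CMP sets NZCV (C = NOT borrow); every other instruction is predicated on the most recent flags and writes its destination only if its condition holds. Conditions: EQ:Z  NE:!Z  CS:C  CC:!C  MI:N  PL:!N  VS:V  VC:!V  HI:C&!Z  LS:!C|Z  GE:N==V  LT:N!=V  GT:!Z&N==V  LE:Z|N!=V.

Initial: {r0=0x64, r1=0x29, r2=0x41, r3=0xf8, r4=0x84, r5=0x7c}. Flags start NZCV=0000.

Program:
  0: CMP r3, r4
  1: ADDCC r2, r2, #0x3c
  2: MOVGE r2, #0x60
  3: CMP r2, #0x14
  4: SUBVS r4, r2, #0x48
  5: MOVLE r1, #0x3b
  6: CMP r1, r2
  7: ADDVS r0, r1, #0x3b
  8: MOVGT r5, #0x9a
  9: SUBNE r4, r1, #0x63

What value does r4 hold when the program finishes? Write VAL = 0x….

VAL = 0xc6

[0] flags=0010 → (cmp)
[1] flags=0010 CC?F → skip
[2] flags=0010 GE?T → r2=0x60
[3] flags=0010 → (cmp)
[4] flags=0010 VS?F → skip
[5] flags=0010 LE?F → skip
[6] flags=1000 → (cmp)
[7] flags=1000 VS?F → skip
[8] flags=1000 GT?F → skip
[9] flags=1000 NE?T → r4=0xc6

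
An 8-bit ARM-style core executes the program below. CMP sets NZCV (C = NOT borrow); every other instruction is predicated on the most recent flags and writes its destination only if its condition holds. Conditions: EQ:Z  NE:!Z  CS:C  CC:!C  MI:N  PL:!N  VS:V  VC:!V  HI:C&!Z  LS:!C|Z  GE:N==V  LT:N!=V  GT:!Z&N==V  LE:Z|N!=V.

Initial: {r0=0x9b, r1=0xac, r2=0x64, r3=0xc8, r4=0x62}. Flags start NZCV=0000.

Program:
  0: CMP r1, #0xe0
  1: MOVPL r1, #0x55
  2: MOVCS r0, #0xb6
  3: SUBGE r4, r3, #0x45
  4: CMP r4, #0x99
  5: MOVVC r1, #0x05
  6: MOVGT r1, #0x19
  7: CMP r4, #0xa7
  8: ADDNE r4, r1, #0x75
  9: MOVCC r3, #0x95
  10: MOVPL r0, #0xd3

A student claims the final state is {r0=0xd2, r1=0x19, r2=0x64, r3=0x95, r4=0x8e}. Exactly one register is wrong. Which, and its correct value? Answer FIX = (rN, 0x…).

FIX = (r0, 0x9b)

0: ✓ CMP  NZCV=1000
1: · MOVPL
2: · MOVCS
3: · SUBGE
4: ✓ CMP  NZCV=1001
5: · MOVVC
6: ✓ MOVGT  r1←0x19
7: ✓ CMP  NZCV=1001
8: ✓ ADDNE  r4←0x8e
9: ✓ MOVCC  r3←0x95
10: · MOVPL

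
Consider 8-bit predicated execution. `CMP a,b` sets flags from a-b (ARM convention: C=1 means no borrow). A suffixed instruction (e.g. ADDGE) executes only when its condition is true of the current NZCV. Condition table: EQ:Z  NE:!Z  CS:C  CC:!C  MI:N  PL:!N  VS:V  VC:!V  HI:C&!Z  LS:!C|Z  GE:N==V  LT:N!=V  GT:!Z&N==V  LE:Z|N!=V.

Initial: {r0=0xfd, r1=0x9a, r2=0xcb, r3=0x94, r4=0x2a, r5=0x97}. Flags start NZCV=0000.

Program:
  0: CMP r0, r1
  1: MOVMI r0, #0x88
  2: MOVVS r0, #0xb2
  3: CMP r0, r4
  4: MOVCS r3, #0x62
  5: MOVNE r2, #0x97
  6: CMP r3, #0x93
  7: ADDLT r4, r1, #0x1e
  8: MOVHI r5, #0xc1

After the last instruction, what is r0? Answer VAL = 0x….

VAL = 0xfd

0: ✓ CMP  NZCV=0010
1: · MOVMI
2: · MOVVS
3: ✓ CMP  NZCV=1010
4: ✓ MOVCS  r3←0x62
5: ✓ MOVNE  r2←0x97
6: ✓ CMP  NZCV=1001
7: · ADDLT
8: · MOVHI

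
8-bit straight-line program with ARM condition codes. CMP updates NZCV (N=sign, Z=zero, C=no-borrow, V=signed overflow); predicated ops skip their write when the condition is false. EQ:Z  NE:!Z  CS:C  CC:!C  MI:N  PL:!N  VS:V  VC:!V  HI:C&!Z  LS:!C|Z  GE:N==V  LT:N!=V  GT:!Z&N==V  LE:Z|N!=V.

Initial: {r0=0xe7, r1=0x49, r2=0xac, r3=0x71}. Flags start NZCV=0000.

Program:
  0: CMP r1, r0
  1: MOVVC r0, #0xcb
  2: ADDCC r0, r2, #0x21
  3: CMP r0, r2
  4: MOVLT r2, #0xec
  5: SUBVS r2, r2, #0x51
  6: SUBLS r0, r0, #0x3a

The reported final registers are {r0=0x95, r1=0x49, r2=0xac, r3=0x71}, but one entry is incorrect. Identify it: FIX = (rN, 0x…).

FIX = (r0, 0xcd)

0: ✓ CMP  NZCV=0000
1: ✓ MOVVC  r0←0xcb
2: ✓ ADDCC  r0←0xcd
3: ✓ CMP  NZCV=0010
4: · MOVLT
5: · SUBVS
6: · SUBLS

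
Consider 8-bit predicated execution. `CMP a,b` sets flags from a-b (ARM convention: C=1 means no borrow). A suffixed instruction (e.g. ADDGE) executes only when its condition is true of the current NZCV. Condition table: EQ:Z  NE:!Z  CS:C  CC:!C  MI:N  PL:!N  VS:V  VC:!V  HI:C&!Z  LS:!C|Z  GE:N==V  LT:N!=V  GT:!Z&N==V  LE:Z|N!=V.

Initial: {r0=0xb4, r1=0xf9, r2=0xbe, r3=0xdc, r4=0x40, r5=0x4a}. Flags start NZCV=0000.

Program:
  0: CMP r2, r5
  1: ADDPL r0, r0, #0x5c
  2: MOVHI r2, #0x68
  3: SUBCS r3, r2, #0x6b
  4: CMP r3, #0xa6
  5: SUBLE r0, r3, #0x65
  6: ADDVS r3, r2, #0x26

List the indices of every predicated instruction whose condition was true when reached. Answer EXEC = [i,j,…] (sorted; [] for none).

0: ✓ CMP  NZCV=0011
1: ✓ ADDPL  r0←0x10
2: ✓ MOVHI  r2←0x68
3: ✓ SUBCS  r3←0xfd
4: ✓ CMP  NZCV=0010
5: · SUBLE
6: · ADDVS

EXEC = [1,2,3]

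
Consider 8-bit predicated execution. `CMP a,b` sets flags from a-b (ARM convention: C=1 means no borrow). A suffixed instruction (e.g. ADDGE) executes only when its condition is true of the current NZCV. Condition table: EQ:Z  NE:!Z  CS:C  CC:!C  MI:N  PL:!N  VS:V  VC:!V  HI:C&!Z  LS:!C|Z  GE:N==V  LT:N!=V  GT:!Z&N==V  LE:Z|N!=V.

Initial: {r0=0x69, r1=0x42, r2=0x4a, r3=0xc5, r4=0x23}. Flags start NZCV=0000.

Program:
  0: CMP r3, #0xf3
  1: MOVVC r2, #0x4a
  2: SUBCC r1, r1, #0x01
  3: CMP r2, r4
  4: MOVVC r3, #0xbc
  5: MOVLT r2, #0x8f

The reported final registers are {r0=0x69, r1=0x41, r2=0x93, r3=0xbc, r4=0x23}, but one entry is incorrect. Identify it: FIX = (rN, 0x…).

FIX = (r2, 0x4a)

[0] flags=1000 → (cmp)
[1] flags=1000 VC?T → r2=0x4a
[2] flags=1000 CC?T → r1=0x41
[3] flags=0010 → (cmp)
[4] flags=0010 VC?T → r3=0xbc
[5] flags=0010 LT?F → skip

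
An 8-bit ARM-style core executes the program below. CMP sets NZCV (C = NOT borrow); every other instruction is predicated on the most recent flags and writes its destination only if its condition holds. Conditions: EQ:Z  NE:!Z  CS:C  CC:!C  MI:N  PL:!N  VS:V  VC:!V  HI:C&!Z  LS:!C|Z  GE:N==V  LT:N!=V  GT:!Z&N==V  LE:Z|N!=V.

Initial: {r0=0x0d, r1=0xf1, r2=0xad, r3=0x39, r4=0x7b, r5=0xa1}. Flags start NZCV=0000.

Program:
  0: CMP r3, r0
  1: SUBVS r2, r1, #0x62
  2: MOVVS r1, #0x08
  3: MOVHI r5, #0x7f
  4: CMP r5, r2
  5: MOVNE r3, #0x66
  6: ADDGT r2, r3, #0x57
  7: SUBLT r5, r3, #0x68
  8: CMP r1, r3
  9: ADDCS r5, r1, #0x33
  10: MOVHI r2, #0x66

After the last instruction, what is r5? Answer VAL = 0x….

0: ✓ CMP  NZCV=0010
1: · SUBVS
2: · MOVVS
3: ✓ MOVHI  r5←0x7f
4: ✓ CMP  NZCV=1001
5: ✓ MOVNE  r3←0x66
6: ✓ ADDGT  r2←0xbd
7: · SUBLT
8: ✓ CMP  NZCV=1010
9: ✓ ADDCS  r5←0x24
10: ✓ MOVHI  r2←0x66

VAL = 0x24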